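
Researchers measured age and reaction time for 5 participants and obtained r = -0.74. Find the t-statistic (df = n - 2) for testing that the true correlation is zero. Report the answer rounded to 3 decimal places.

-1.906

1 − r² = 1 − 0.5476 = 0.4524;  √(1−r²) = 0.672607
√(n−2) = √3 = 1.732051
t = r·√(n−2)/√(1−r²) = -0.74 · 1.732051 / 0.672607 = -1.906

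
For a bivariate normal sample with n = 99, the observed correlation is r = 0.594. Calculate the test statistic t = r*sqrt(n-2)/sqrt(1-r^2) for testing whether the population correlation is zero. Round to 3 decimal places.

7.272

1 − r² = 1 − 0.352836 = 0.647164;  √(1−r²) = 0.804465
√(n−2) = √97 = 9.848858
t = r·√(n−2)/√(1−r²) = 0.594 · 9.848858 / 0.804465 = 7.272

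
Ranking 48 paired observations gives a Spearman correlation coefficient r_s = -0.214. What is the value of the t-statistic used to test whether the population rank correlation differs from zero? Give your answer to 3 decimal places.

-1.486

1 − r_s² = 1 − 0.045796 = 0.954204;  √(1−r_s²) = 0.976834
√(n−2) = √46 = 6.782330
t = r_s·√(n−2)/√(1−r_s²) = -0.214 · 6.782330 / 0.976834 = -1.486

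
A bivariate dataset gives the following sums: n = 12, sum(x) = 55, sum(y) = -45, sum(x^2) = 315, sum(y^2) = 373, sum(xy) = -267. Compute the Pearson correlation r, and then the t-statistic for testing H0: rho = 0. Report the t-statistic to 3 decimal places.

Numerator: nΣxy − (Σx)(Σy) = 12·(-267) − (55)(-45) = -729
Denominator: √[(nΣx²−(Σx)²)(nΣy²−(Σy)²)]
  nΣx²−(Σx)² = 12·315 − 3025 = 755;  nΣy²−(Σy)² = 12·373 − 2025 = 2451
  √(755·2451) = √1850505 = 1360.3327
r = -729 / 1360.3327 = -0.5359
t = r·√(n−2)/√(1−r²) = -0.5359·√10 / √(1−0.287189) = -1.694665 / 0.844281 = -2.007

-2.007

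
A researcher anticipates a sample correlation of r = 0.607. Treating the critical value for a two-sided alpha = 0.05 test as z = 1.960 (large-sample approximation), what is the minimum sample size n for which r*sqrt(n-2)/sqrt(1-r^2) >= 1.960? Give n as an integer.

r√(n−2)/√(1−r²) ≥ 1.960  ⇔  n−2 ≥ (1.960)²·(1−r²)/r²
(1−r²)/r² = (1−0.368449)/0.368449 = 1.7141
n ≥ 2 + 3.8416·1.7141 = 2 + 6.5849 = 8.5849
⌈8.5849⌉ = 9

9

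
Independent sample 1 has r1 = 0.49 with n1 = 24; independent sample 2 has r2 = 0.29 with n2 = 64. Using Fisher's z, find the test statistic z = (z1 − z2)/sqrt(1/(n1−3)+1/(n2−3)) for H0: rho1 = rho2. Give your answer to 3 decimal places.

0.939

z1 = atanh(0.49) = 0.536060,  z2 = atanh(0.29) = 0.298566
SE = √(1/(n1−3) + 1/(n2−3)) = √(1/21 + 1/61) = √(0.0476190 + 0.0163934) = √0.0640124 = 0.253007
z = (z1 − z2)/SE = (0.536060 − 0.298566) / 0.253007 = 0.237494 / 0.253007 = 0.939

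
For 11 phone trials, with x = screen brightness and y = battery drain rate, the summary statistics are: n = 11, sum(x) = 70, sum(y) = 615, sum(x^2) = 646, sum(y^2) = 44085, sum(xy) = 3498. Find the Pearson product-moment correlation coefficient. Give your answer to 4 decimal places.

Numerator: nΣxy − (Σx)(Σy) = 11·3498 − (70)(615) = -4572
Denominator: √[(nΣx²−(Σx)²)(nΣy²−(Σy)²)]
  nΣx²−(Σx)² = 11·646 − 4900 = 2206;  nΣy²−(Σy)² = 11·44085 − 378225 = 106710
  √(2206·106710) = √235402260 = 15342.8244
r = -4572 / 15342.8244 = -0.2980

-0.2980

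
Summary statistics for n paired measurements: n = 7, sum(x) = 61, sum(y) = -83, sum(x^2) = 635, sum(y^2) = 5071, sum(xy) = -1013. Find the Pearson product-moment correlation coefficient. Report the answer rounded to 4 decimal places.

S_xy = nΣxy − ΣxΣy = 7·(-1013) − 61·(-83) = -7091 − (-5063) = -2028
S_xx = nΣx² − (Σx)² = 7·635 − 61² = 4445 − 3721 = 724
S_yy = nΣy² − (Σy)² = 7·5071 − (-83)² = 35497 − 6889 = 28608
r = S_xy / √(S_xx·S_yy) = -2028 / √(724·28608) = -2028 / √20712192 = -2028 / 4551.0649 = -0.4456

-0.4456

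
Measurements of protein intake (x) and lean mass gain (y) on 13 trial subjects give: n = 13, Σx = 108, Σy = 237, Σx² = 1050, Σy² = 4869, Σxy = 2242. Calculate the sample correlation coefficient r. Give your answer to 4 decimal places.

0.9435

S_xy = nΣxy − ΣxΣy = 13·2242 − 108·237 = 29146 − 25596 = 3550
S_xx = nΣx² − (Σx)² = 13·1050 − 108² = 13650 − 11664 = 1986
S_yy = nΣy² − (Σy)² = 13·4869 − 237² = 63297 − 56169 = 7128
r = S_xy / √(S_xx·S_yy) = 3550 / √(1986·7128) = 3550 / √14156208 = 3550 / 3762.4737 = 0.9435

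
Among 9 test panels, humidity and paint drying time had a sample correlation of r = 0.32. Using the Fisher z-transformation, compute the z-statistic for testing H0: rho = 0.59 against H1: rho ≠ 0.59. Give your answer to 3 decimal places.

-0.848

z_r = atanh(0.32) = 0.331647,  z_0 = atanh(0.59) = 0.677666
SE = 1/√(n−3) = 1/√6 = 0.408248
z = (z_r − z_0)/SE = (0.331647 − 0.677666) / 0.408248 = -0.346019 / 0.408248 = -0.848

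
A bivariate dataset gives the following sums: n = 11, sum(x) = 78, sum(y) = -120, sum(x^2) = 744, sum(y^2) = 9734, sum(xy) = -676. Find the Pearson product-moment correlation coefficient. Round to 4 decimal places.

0.1379

S_xy = nΣxy − ΣxΣy = 11·(-676) − 78·(-120) = -7436 − (-9360) = 1924
S_xx = nΣx² − (Σx)² = 11·744 − 78² = 8184 − 6084 = 2100
S_yy = nΣy² − (Σy)² = 11·9734 − (-120)² = 107074 − 14400 = 92674
r = S_xy / √(S_xx·S_yy) = 1924 / √(2100·92674) = 1924 / √194615400 = 1924 / 13950.4624 = 0.1379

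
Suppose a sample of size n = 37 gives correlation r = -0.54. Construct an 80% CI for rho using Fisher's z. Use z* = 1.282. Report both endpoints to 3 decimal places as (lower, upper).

z_r = atanh(-0.54) = -0.604156;  SE = 1/√(n−3) = 1/√34 = 0.171499
z-limits: -0.604156 ± 1.282·0.171499 = -0.604156 ± 0.219862 = [-0.824018, -0.384294]
ρ-limits: (tanh -0.824018, tanh -0.384294) = (-0.677, -0.366)

(-0.677, -0.366)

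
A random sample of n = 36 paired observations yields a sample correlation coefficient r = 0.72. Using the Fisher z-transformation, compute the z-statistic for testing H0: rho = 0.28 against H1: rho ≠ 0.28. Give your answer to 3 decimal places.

3.561

z_r = atanh(0.72) = 0.907645,  z_0 = atanh(0.28) = 0.287682
SE = 1/√(n−3) = 1/√33 = 0.174078
z = (z_r − z_0)/SE = (0.907645 − 0.287682) / 0.174078 = 0.619963 / 0.174078 = 3.561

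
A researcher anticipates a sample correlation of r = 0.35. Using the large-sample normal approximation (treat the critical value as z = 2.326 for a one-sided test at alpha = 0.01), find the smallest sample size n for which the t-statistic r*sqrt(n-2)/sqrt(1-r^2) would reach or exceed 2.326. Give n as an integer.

41

r√(n−2)/√(1−r²) ≥ 2.326  ⇔  n−2 ≥ (2.326)²·(1−r²)/r²
(1−r²)/r² = (1−0.1225)/0.1225 = 7.1633
n ≥ 2 + 5.410276·7.1633 = 2 + 38.7554 = 40.7554
⌈40.7554⌉ = 41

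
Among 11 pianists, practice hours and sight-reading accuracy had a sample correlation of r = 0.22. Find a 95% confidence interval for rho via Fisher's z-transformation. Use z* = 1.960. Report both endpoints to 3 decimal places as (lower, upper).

Fisher z: z_r = atanh(r) = ½·ln((1+0.22)/(1−0.22)) = 0.223656
SE(z) = 1/√(n−3) = 1/√8 = 0.353553
95% ⇒ z* = 1.960; margin = 1.960·0.353553 = 0.692964
CI on z-scale: (-0.469308, 0.916620)
Back-transform: tanh(-0.469308) = -0.437640, tanh(0.916620) = 0.724295

(-0.438, 0.724)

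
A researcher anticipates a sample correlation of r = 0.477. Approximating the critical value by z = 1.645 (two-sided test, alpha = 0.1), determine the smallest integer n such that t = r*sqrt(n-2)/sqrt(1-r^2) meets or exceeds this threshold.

12

r√(n−2)/√(1−r²) ≥ 1.645  ⇔  n−2 ≥ (1.645)²·(1−r²)/r²
(1−r²)/r² = (1−0.227529)/0.227529 = 3.3950
n ≥ 2 + 2.706025·3.3950 = 2 + 9.1870 = 11.1870
⌈11.1870⌉ = 12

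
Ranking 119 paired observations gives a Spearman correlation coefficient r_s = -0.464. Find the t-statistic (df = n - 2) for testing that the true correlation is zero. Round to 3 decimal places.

1 − r_s² = 1 − 0.215296 = 0.784704;  √(1−r_s²) = 0.885835
√(n−2) = √117 = 10.816654
t = r_s·√(n−2)/√(1−r_s²) = -0.464 · 10.816654 / 0.885835 = -5.666

-5.666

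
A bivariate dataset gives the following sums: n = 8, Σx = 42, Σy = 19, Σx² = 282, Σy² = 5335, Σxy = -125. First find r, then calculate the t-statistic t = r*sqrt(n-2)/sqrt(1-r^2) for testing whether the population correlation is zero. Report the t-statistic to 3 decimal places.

Numerator: nΣxy − (Σx)(Σy) = 8·(-125) − (42)(19) = -1798
Denominator: √[(nΣx²−(Σx)²)(nΣy²−(Σy)²)]
  nΣx²−(Σx)² = 8·282 − 1764 = 492;  nΣy²−(Σy)² = 8·5335 − 361 = 42319
  √(492·42319) = √20820948 = 4562.9977
r = -1798 / 4562.9977 = -0.3940
t = r·√(n−2)/√(1−r²) = -0.3940·√6 / √(1−0.155236) = -0.965099 / 0.919110 = -1.050

-1.050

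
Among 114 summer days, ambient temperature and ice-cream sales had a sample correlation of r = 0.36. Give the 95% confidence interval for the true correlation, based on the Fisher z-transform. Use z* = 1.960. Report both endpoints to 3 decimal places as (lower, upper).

(0.189, 0.510)

z_r = atanh(0.36) = 0.376886;  SE = 1/√(n−3) = 1/√111 = 0.094916
z-limits: 0.376886 ± 1.960·0.094916 = 0.376886 ± 0.186035 = [0.190851, 0.562921]
ρ-limits: (tanh 0.190851, tanh 0.562921) = (0.189, 0.510)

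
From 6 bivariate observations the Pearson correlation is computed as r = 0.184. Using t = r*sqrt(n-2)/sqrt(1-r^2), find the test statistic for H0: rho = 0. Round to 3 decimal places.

0.374

t = r·√(n−2) / √(1−r²) with r = 0.184, n = 6
  = 0.184·√4 / √(1 − 0.033856)
  = 0.184·2.000000 / 0.982926
  = 0.368000 / 0.982926 = 0.374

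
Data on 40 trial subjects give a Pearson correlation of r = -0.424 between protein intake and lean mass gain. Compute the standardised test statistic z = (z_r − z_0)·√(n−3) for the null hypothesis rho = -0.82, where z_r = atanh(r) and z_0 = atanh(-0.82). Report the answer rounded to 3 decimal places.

Fisher z: atanh(-0.424) = -0.452559, atanh(-0.82) = -1.156817
z = (z_r − z_0)·√(n−3) = (-0.452559 − (-1.156817))·√37 = 0.704258 · 6.082763 = 4.284

4.284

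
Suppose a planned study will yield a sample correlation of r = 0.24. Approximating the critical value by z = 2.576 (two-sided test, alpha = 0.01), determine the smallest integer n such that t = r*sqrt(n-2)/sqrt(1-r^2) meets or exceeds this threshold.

111

Need r·√(n−2)/√(1−r²) ≥ 2.576
√(n−2) ≥ 2.576·√(1−0.0576) / 0.24 = 2.576·0.970773 / 0.24 = 10.4196
n−2 ≥ 108.5681  ⇒  n ≥ 110.5681
Smallest integer n = 111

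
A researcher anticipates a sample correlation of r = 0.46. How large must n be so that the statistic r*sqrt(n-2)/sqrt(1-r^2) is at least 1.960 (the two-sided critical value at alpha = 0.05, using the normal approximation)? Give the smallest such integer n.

17

Need r·√(n−2)/√(1−r²) ≥ 1.960
√(n−2) ≥ 1.960·√(1−0.2116) / 0.46 = 1.960·0.887919 / 0.46 = 3.7833
n−2 ≥ 14.3134  ⇒  n ≥ 16.3134
Smallest integer n = 17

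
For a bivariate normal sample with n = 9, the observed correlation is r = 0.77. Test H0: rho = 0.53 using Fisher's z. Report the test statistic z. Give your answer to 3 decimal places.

z_r = atanh(0.77) = 1.020328,  z_0 = atanh(0.53) = 0.590145
SE = 1/√(n−3) = 1/√6 = 0.408248
z = (z_r − z_0)/SE = (1.020328 − 0.590145) / 0.408248 = 0.430183 / 0.408248 = 1.054

1.054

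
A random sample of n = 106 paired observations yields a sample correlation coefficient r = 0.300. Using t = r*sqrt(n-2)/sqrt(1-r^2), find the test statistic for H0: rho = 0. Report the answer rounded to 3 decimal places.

3.207

1 − r² = 1 − 0.090000 = 0.910000;  √(1−r²) = 0.953939
√(n−2) = √104 = 10.198039
t = r·√(n−2)/√(1−r²) = 0.300 · 10.198039 / 0.953939 = 3.207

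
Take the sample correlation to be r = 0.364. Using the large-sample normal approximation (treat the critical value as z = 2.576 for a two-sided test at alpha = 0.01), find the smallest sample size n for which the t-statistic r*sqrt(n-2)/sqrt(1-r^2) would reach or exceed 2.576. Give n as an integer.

46

r√(n−2)/√(1−r²) ≥ 2.576  ⇔  n−2 ≥ (2.576)²·(1−r²)/r²
(1−r²)/r² = (1−0.132496)/0.132496 = 6.5474
n ≥ 2 + 6.635776·6.5474 = 2 + 43.4471 = 45.4471
⌈45.4471⌉ = 46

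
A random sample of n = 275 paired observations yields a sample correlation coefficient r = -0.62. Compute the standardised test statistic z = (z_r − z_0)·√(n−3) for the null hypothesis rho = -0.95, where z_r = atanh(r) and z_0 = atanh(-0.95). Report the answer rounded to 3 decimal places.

z_r = atanh(-0.62) = -0.725005,  z_0 = atanh(-0.95) = -1.831781
SE = 1/√(n−3) = 1/√272 = 0.060634
z = (z_r − z_0)/SE = (-0.725005 − (-1.831781)) / 0.060634 = 1.106776 / 0.060634 = 18.253

18.253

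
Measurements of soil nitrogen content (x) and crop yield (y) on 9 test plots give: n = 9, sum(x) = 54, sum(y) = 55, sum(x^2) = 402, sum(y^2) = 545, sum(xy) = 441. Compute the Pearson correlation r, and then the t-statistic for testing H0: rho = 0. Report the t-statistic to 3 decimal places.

S_xy = nΣxy − ΣxΣy = 9·441 − 54·55 = 3969 − 2970 = 999
S_xx = nΣx² − (Σx)² = 9·402 − 54² = 3618 − 2916 = 702
S_yy = nΣy² − (Σy)² = 9·545 − 55² = 4905 − 3025 = 1880
r = S_xy / √(S_xx·S_yy) = 999 / √(702·1880) = 999 / √1319760 = 999 / 1148.8081 = 0.8696
t = r·√(n−2)/√(1−r²) = 0.8696·√7 / √(1−0.756204) = 2.300745 / 0.493757 = 4.660

4.660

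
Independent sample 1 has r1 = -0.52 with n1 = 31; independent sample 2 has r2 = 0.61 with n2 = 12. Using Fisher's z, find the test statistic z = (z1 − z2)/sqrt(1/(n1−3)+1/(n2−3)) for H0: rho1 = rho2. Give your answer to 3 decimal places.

-3.354

Fisher z-transforms: z1 = atanh(-0.52) = -0.576340, z2 = atanh(0.61) = 0.708921; difference d = -1.285261
Var(d) = 1/28 + 1/9 = 0.0357143 + 0.1111111 = 0.1468254
z = d/√Var(d) = -1.285261 / √0.1468254 = -1.285261 / 0.383178 = -3.354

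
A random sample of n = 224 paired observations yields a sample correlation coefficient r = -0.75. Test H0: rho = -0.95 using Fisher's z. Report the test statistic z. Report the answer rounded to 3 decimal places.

z_r = atanh(-0.75) = -0.972955,  z_0 = atanh(-0.95) = -1.831781
SE = 1/√(n−3) = 1/√221 = 0.067267
z = (z_r − z_0)/SE = (-0.972955 − (-1.831781)) / 0.067267 = 0.858826 / 0.067267 = 12.767

12.767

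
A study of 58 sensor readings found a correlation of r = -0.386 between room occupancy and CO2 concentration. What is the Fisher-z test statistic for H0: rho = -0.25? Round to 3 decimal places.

-1.125

z_r = atanh(-0.386) = -0.407091,  z_0 = atanh(-0.25) = -0.255413
SE = 1/√(n−3) = 1/√55 = 0.134840
z = (z_r − z_0)/SE = (-0.407091 − (-0.255413)) / 0.134840 = -0.151678 / 0.134840 = -1.125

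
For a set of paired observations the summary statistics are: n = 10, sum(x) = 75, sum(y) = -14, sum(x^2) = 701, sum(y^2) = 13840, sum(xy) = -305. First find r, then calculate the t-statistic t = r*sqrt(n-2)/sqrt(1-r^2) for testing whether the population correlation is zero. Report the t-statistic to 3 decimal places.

S_xy = nΣxy − ΣxΣy = 10·(-305) − 75·(-14) = -3050 − (-1050) = -2000
S_xx = nΣx² − (Σx)² = 10·701 − 75² = 7010 − 5625 = 1385
S_yy = nΣy² − (Σy)² = 10·13840 − (-14)² = 138400 − 196 = 138204
r = S_xy / √(S_xx·S_yy) = -2000 / √(1385·138204) = -2000 / √191412540 = -2000 / 13835.1921 = -0.1446
t = r·√(n−2)/√(1−r²) = -0.1446·√8 / √(1−0.020909) = -0.408991 / 0.989490 = -0.413

-0.413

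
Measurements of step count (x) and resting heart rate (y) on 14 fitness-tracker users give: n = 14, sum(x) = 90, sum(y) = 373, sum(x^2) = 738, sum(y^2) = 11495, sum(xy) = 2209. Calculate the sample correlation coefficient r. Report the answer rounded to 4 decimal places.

-0.3790

S_xy = nΣxy − ΣxΣy = 14·2209 − 90·373 = 30926 − 33570 = -2644
S_xx = nΣx² − (Σx)² = 14·738 − 90² = 10332 − 8100 = 2232
S_yy = nΣy² − (Σy)² = 14·11495 − 373² = 160930 − 139129 = 21801
r = S_xy / √(S_xx·S_yy) = -2644 / √(2232·21801) = -2644 / √48659832 = -2644 / 6975.6600 = -0.3790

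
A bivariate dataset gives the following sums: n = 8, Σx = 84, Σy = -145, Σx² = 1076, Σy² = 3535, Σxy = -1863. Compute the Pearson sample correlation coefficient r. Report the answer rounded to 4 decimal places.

S_xy = nΣxy − ΣxΣy = 8·(-1863) − 84·(-145) = -14904 − (-12180) = -2724
S_xx = nΣx² − (Σx)² = 8·1076 − 84² = 8608 − 7056 = 1552
S_yy = nΣy² − (Σy)² = 8·3535 − (-145)² = 28280 − 21025 = 7255
r = S_xy / √(S_xx·S_yy) = -2724 / √(1552·7255) = -2724 / √11259760 = -2724 / 3355.5566 = -0.8118

-0.8118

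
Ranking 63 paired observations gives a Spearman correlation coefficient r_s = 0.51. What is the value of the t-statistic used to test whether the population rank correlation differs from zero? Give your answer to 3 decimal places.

1 − r_s² = 1 − 0.2601 = 0.7399;  √(1−r_s²) = 0.860174
√(n−2) = √61 = 7.810250
t = r_s·√(n−2)/√(1−r_s²) = 0.51 · 7.810250 / 0.860174 = 4.631

4.631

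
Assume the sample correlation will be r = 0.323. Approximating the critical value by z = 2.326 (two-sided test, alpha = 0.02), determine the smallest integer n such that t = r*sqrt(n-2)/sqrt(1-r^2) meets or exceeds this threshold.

Need r·√(n−2)/√(1−r²) ≥ 2.326
√(n−2) ≥ 2.326·√(1−0.104329) / 0.323 = 2.326·0.946399 / 0.323 = 6.8152
n−2 ≥ 46.4470  ⇒  n ≥ 48.4470
Smallest integer n = 49

49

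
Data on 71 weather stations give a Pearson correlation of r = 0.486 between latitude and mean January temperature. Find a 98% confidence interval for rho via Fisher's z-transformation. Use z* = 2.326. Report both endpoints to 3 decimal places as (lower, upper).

(0.244, 0.671)

z_r = atanh(0.486) = 0.530810;  SE = 1/√(n−3) = 1/√68 = 0.121268
z-limits: 0.530810 ± 2.326·0.121268 = 0.530810 ± 0.282069 = [0.248741, 0.812879]
ρ-limits: (tanh 0.248741, tanh 0.812879) = (0.244, 0.671)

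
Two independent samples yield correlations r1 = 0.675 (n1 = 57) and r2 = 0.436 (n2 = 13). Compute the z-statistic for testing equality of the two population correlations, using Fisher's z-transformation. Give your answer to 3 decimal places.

1.024

Fisher z-transforms: z1 = atanh(0.675) = 0.819872, z2 = atanh(0.436) = 0.467281; difference d = 0.352591
Var(d) = 1/54 + 1/10 = 0.0185185 + 0.1000000 = 0.1185185
z = d/√Var(d) = 0.352591 / √0.1185185 = 0.352591 / 0.344265 = 1.024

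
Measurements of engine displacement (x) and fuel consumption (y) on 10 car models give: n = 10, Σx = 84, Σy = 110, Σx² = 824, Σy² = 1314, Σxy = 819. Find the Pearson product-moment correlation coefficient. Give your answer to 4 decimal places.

S_xy = nΣxy − ΣxΣy = 10·819 − 84·110 = 8190 − 9240 = -1050
S_xx = nΣx² − (Σx)² = 10·824 − 84² = 8240 − 7056 = 1184
S_yy = nΣy² − (Σy)² = 10·1314 − 110² = 13140 − 12100 = 1040
r = S_xy / √(S_xx·S_yy) = -1050 / √(1184·1040) = -1050 / √1231360 = -1050 / 1109.6666 = -0.9462

-0.9462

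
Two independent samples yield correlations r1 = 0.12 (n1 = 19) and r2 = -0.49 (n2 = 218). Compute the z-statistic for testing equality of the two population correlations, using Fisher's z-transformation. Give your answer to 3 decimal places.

z1 = atanh(0.12) = 0.120581,  z2 = atanh(-0.49) = -0.536060
SE = √(1/(n1−3) + 1/(n2−3)) = √(1/16 + 1/215) = √(0.0625000 + 0.0046512) = √0.0671512 = 0.259135
z = (z1 − z2)/SE = (0.120581 − (-0.536060)) / 0.259135 = 0.656641 / 0.259135 = 2.534

2.534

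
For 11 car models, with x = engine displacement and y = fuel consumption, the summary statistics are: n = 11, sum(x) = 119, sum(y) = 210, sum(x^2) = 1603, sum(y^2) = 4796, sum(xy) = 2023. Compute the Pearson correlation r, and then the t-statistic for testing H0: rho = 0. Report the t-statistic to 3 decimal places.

-1.729

S_xy = nΣxy − ΣxΣy = 11·2023 − 119·210 = 22253 − 24990 = -2737
S_xx = nΣx² − (Σx)² = 11·1603 − 119² = 17633 − 14161 = 3472
S_yy = nΣy² − (Σy)² = 11·4796 − 210² = 52756 − 44100 = 8656
r = S_xy / √(S_xx·S_yy) = -2737 / √(3472·8656) = -2737 / √30053632 = -2737 / 5482.1193 = -0.4993
t = r·√(n−2)/√(1−r²) = -0.4993·√9 / √(1−0.249300) = -1.497900 / 0.866429 = -1.729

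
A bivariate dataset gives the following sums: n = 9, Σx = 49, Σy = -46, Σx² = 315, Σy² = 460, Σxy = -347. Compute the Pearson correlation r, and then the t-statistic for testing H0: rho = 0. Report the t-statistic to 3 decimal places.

S_xy = nΣxy − ΣxΣy = 9·(-347) − 49·(-46) = -3123 − (-2254) = -869
S_xx = nΣx² − (Σx)² = 9·315 − 49² = 2835 − 2401 = 434
S_yy = nΣy² − (Σy)² = 9·460 − (-46)² = 4140 − 2116 = 2024
r = S_xy / √(S_xx·S_yy) = -869 / √(434·2024) = -869 / √878416 = -869 / 937.2385 = -0.9272
t = r·√(n−2)/√(1−r²) = -0.9272·√7 / √(1−0.859700) = -2.453141 / 0.374566 = -6.549

-6.549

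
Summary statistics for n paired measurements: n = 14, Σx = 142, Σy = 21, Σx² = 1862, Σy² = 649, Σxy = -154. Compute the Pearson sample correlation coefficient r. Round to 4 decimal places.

S_xy = nΣxy − ΣxΣy = 14·(-154) − 142·21 = -2156 − 2982 = -5138
S_xx = nΣx² − (Σx)² = 14·1862 − 142² = 26068 − 20164 = 5904
S_yy = nΣy² − (Σy)² = 14·649 − 21² = 9086 − 441 = 8645
r = S_xy / √(S_xx·S_yy) = -5138 / √(5904·8645) = -5138 / √51040080 = -5138 / 7144.2340 = -0.7192

-0.7192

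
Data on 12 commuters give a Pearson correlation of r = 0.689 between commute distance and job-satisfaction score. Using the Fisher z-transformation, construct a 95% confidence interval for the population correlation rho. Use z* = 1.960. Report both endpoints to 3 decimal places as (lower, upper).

z_r = atanh(0.689) = 0.846050;  SE = 1/√(n−3) = 1/√9 = 0.333333
z-limits: 0.846050 ± 1.960·0.333333 = 0.846050 ± 0.653333 = [0.192717, 1.499383]
ρ-limits: (tanh 0.192717, tanh 1.499383) = (0.190, 0.905)

(0.190, 0.905)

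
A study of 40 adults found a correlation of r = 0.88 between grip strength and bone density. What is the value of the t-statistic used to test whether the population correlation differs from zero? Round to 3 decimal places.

1 − r² = 1 − 0.7744 = 0.2256;  √(1−r²) = 0.474974
√(n−2) = √38 = 6.164414
t = r·√(n−2)/√(1−r²) = 0.88 · 6.164414 / 0.474974 = 11.421

11.421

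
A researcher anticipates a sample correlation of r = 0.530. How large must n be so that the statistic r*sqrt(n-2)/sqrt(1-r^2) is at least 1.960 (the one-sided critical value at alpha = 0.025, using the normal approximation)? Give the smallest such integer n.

12

r√(n−2)/√(1−r²) ≥ 1.960  ⇔  n−2 ≥ (1.960)²·(1−r²)/r²
(1−r²)/r² = (1−0.280900)/0.280900 = 2.5600
n ≥ 2 + 3.8416·2.5600 = 2 + 9.8345 = 11.8345
⌈11.8345⌉ = 12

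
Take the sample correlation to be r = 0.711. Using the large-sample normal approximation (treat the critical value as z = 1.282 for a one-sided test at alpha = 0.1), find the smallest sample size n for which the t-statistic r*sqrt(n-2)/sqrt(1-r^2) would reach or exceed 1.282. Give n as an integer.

4

r√(n−2)/√(1−r²) ≥ 1.282  ⇔  n−2 ≥ (1.282)²·(1−r²)/r²
(1−r²)/r² = (1−0.505521)/0.505521 = 0.9782
n ≥ 2 + 1.643524·0.9782 = 2 + 1.6077 = 3.6077
⌈3.6077⌉ = 4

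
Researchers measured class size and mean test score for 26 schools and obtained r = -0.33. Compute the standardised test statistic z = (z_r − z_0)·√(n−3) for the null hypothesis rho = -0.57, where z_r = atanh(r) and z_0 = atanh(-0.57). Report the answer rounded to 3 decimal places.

1.461

Fisher z: atanh(-0.33) = -0.342828, atanh(-0.57) = -0.647523
z = (z_r − z_0)·√(n−3) = (-0.342828 − (-0.647523))·√23 = 0.304695 · 4.795832 = 1.461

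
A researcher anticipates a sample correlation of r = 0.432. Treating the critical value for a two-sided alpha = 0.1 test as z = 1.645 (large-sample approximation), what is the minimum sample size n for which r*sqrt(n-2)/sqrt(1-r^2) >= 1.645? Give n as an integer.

Need r·√(n−2)/√(1−r²) ≥ 1.645
√(n−2) ≥ 1.645·√(1−0.186624) / 0.432 = 1.645·0.901874 / 0.432 = 3.4342
n−2 ≥ 11.7937  ⇒  n ≥ 13.7937
Smallest integer n = 14

14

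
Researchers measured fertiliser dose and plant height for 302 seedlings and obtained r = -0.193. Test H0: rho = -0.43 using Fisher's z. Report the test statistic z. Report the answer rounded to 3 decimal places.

4.573

z_r = atanh(-0.193) = -0.195451,  z_0 = atanh(-0.43) = -0.459897
SE = 1/√(n−3) = 1/√299 = 0.057831
z = (z_r − z_0)/SE = (-0.195451 − (-0.459897)) / 0.057831 = 0.264446 / 0.057831 = 4.573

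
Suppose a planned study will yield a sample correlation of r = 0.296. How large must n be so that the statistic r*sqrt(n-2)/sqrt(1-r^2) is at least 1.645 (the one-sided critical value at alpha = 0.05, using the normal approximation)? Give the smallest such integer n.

31

r√(n−2)/√(1−r²) ≥ 1.645  ⇔  n−2 ≥ (1.645)²·(1−r²)/r²
(1−r²)/r² = (1−0.087616)/0.087616 = 10.4134
n ≥ 2 + 2.706025·10.4134 = 2 + 28.1789 = 30.1789
⌈30.1789⌉ = 31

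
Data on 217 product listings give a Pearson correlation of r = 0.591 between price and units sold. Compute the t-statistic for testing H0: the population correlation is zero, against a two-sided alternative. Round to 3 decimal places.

t = r·√(n−2) / √(1−r²) with r = 0.591, n = 217
  = 0.591·√215 / √(1 − 0.349281)
  = 0.591·14.662878 / 0.806672
  = 8.665761 / 0.806672 = 10.743

10.743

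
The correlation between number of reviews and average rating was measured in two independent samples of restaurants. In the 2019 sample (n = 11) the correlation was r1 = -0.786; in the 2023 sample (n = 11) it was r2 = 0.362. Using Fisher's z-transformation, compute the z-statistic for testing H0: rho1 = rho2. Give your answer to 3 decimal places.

-2.880

z1 = atanh(-0.786) = -1.060879,  z2 = atanh(0.362) = 0.379186
SE = √(1/(n1−3) + 1/(n2−3)) = √(1/8 + 1/8) = √(0.1250000 + 0.1250000) = √0.2500000 = 0.500000
z = (z1 − z2)/SE = (-1.060879 − 0.379186) / 0.500000 = -1.440065 / 0.500000 = -2.880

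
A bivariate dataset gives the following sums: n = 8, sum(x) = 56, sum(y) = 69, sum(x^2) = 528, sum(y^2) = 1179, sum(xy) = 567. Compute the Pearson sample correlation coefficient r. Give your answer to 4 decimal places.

Numerator: nΣxy − (Σx)(Σy) = 8·567 − (56)(69) = 672
Denominator: √[(nΣx²−(Σx)²)(nΣy²−(Σy)²)]
  nΣx²−(Σx)² = 8·528 − 3136 = 1088;  nΣy²−(Σy)² = 8·1179 − 4761 = 4671
  √(1088·4671) = √5082048 = 2254.3398
r = 672 / 2254.3398 = 0.2981

0.2981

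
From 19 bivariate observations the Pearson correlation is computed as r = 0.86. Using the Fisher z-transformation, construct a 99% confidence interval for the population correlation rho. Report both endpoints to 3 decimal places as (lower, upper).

(0.571, 0.959)

Fisher z: z_r = atanh(r) = ½·ln((1+0.86)/(1−0.86)) = 1.293345
SE(z) = 1/√(n−3) = 1/√16 = 0.250000
99% ⇒ z* = 2.576; margin = 2.576·0.250000 = 0.644000
CI on z-scale: (0.649345, 1.937345)
Back-transform: tanh(0.649345) = 0.571229, tanh(1.937345) = 0.959323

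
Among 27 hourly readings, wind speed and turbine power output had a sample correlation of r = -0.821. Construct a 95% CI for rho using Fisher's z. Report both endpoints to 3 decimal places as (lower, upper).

z_r = atanh(-0.821) = -1.159878;  SE = 1/√(n−3) = 1/√24 = 0.204124
z-limits: -1.159878 ± 1.960·0.204124 = -1.159878 ± 0.400083 = [-1.559961, -0.759795]
ρ-limits: (tanh -1.559961, tanh -0.759795) = (-0.915, -0.641)

(-0.915, -0.641)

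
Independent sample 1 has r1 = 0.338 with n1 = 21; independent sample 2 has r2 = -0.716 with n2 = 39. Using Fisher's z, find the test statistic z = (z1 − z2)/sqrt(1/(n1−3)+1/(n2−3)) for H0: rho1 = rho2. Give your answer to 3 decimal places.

4.334

Fisher z-transforms: z1 = atanh(0.338) = 0.351833, z2 = atanh(-0.716) = -0.899389; difference d = 1.251222
Var(d) = 1/18 + 1/36 = 0.0555556 + 0.0277778 = 0.0833334
z = d/√Var(d) = 1.251222 / √0.0833334 = 1.251222 / 0.288675 = 4.334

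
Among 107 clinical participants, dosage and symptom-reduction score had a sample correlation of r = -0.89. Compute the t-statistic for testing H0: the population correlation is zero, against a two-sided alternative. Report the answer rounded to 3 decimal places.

1 − r² = 1 − 0.7921 = 0.2079;  √(1−r²) = 0.455961
√(n−2) = √105 = 10.246951
t = r·√(n−2)/√(1−r²) = -0.89 · 10.246951 / 0.455961 = -20.001

-20.001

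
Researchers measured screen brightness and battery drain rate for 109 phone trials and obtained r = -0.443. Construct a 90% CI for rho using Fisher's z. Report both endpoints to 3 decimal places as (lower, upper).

(-0.562, -0.306)

Fisher z: z_r = atanh(r) = ½·ln((1+(-0.443))/(1−(-0.443))) = -0.475957
SE(z) = 1/√(n−3) = 1/√106 = 0.097129
90% ⇒ z* = 1.645; margin = 1.645·0.097129 = 0.159777
CI on z-scale: (-0.635734, -0.316180)
Back-transform: tanh(-0.635734) = -0.561988, tanh(-0.316180) = -0.306049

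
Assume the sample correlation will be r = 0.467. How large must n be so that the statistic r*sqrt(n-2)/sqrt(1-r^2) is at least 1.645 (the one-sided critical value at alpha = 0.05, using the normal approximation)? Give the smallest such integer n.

12

r√(n−2)/√(1−r²) ≥ 1.645  ⇔  n−2 ≥ (1.645)²·(1−r²)/r²
(1−r²)/r² = (1−0.218089)/0.218089 = 3.5853
n ≥ 2 + 2.706025·3.5853 = 2 + 9.7019 = 11.7019
⌈11.7019⌉ = 12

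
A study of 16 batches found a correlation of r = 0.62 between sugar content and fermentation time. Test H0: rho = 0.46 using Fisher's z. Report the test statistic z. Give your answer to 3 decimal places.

0.821

z_r = atanh(0.62) = 0.725005,  z_0 = atanh(0.46) = 0.497311
SE = 1/√(n−3) = 1/√13 = 0.277350
z = (z_r − z_0)/SE = (0.725005 − 0.497311) / 0.277350 = 0.227694 / 0.277350 = 0.821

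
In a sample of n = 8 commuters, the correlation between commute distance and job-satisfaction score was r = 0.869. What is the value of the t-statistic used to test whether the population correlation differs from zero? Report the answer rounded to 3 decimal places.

t = r·√(n−2) / √(1−r²) with r = 0.869, n = 8
  = 0.869·√6 / √(1 − 0.755161)
  = 0.869·2.449490 / 0.494812
  = 2.128607 / 0.494812 = 4.302

4.302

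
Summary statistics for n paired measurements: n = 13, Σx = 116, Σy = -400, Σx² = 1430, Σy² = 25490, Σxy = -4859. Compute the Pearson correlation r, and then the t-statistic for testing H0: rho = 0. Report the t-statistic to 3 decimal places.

-2.273

S_xy = nΣxy − ΣxΣy = 13·(-4859) − 116·(-400) = -63167 − (-46400) = -16767
S_xx = nΣx² − (Σx)² = 13·1430 − 116² = 18590 − 13456 = 5134
S_yy = nΣy² − (Σy)² = 13·25490 − (-400)² = 331370 − 160000 = 171370
r = S_xy / √(S_xx·S_yy) = -16767 / √(5134·171370) = -16767 / √879813580 = -16767 / 29661.6517 = -0.5653
t = r·√(n−2)/√(1−r²) = -0.5653·√11 / √(1−0.319564) = -1.874888 / 0.824885 = -2.273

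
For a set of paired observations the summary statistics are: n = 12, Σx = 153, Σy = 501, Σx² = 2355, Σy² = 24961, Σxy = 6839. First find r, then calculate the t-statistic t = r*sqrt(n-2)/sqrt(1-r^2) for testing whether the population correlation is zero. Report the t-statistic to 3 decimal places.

S_xy = nΣxy − ΣxΣy = 12·6839 − 153·501 = 82068 − 76653 = 5415
S_xx = nΣx² − (Σx)² = 12·2355 − 153² = 28260 − 23409 = 4851
S_yy = nΣy² − (Σy)² = 12·24961 − 501² = 299532 − 251001 = 48531
r = S_xy / √(S_xx·S_yy) = 5415 / √(4851·48531) = 5415 / √235423881 = 5415 / 15343.5290 = 0.3529
t = r·√(n−2)/√(1−r²) = 0.3529·√10 / √(1−0.124538) = 1.115968 / 0.935661 = 1.193

1.193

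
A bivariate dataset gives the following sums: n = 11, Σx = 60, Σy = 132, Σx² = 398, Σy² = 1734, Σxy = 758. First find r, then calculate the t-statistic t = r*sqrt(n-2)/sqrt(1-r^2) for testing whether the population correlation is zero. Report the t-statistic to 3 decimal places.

1.191

S_xy = nΣxy − ΣxΣy = 11·758 − 60·132 = 8338 − 7920 = 418
S_xx = nΣx² − (Σx)² = 11·398 − 60² = 4378 − 3600 = 778
S_yy = nΣy² − (Σy)² = 11·1734 − 132² = 19074 − 17424 = 1650
r = S_xy / √(S_xx·S_yy) = 418 / √(778·1650) = 418 / √1283700 = 418 / 1133.0049 = 0.3689
t = r·√(n−2)/√(1−r²) = 0.3689·√9 / √(1−0.136087) = 1.106700 / 0.929469 = 1.191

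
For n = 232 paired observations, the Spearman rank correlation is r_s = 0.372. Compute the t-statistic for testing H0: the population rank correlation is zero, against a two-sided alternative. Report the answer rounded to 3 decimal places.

t = r_s·√(n−2) / √(1−r_s²) with r_s = 0.372, n = 232
  = 0.372·√230 / √(1 − 0.138384)
  = 0.372·15.165751 / 0.928233
  = 5.641659 / 0.928233 = 6.078

6.078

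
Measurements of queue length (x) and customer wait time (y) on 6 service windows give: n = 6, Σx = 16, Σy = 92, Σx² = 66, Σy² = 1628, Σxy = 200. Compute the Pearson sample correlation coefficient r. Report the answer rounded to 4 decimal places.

-0.6366

S_xy = nΣxy − ΣxΣy = 6·200 − 16·92 = 1200 − 1472 = -272
S_xx = nΣx² − (Σx)² = 6·66 − 16² = 396 − 256 = 140
S_yy = nΣy² − (Σy)² = 6·1628 − 92² = 9768 − 8464 = 1304
r = S_xy / √(S_xx·S_yy) = -272 / √(140·1304) = -272 / √182560 = -272 / 427.2704 = -0.6366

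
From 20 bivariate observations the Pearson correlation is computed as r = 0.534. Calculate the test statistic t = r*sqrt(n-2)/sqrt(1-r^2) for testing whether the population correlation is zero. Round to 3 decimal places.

t = r·√(n−2) / √(1−r²) with r = 0.534, n = 20
  = 0.534·√18 / √(1 − 0.285156)
  = 0.534·4.242641 / 0.845484
  = 2.265570 / 0.845484 = 2.680

2.680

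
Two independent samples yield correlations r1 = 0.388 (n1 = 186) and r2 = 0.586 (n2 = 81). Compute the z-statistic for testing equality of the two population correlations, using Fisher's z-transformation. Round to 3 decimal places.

z1 = atanh(0.388) = 0.409443,  z2 = atanh(0.586) = 0.671552
SE = √(1/(n1−3) + 1/(n2−3)) = √(1/183 + 1/78) = √(0.0054645 + 0.0128205) = √0.0182850 = 0.135222
z = (z1 − z2)/SE = (0.409443 − 0.671552) / 0.135222 = -0.262109 / 0.135222 = -1.938

-1.938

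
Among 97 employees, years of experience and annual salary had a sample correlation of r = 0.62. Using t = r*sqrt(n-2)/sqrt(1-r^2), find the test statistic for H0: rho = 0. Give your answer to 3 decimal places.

7.702

t = r·√(n−2) / √(1−r²) with r = 0.62, n = 97
  = 0.62·√95 / √(1 − 0.3844)
  = 0.62·9.746794 / 0.784602
  = 6.043012 / 0.784602 = 7.702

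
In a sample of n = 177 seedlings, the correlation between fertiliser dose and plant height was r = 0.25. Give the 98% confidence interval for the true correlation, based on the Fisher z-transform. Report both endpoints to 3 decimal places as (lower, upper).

(0.079, 0.407)

z_r = atanh(0.25) = 0.255413;  SE = 1/√(n−3) = 1/√174 = 0.075810
z-limits: 0.255413 ± 2.326·0.075810 = 0.255413 ± 0.176334 = [0.079079, 0.431747]
ρ-limits: (tanh 0.079079, tanh 0.431747) = (0.079, 0.407)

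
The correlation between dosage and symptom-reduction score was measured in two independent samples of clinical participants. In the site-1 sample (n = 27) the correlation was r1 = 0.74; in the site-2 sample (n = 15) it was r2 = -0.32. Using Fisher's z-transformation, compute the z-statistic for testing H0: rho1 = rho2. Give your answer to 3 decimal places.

Fisher z-transforms: z1 = atanh(0.74) = 0.950479, z2 = atanh(-0.32) = -0.331647; difference d = 1.282126
Var(d) = 1/24 + 1/12 = 0.0416667 + 0.0833333 = 0.1250000
z = d/√Var(d) = 1.282126 / √0.1250000 = 1.282126 / 0.353553 = 3.626

3.626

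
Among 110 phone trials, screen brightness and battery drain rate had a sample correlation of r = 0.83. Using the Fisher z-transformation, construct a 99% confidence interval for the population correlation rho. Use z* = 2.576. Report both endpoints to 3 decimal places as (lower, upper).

(0.735, 0.893)

z_r = atanh(0.83) = 1.188136;  SE = 1/√(n−3) = 1/√107 = 0.096674
z-limits: 1.188136 ± 2.576·0.096674 = 1.188136 ± 0.249032 = [0.939104, 1.437168]
ρ-limits: (tanh 0.939104, tanh 1.437168) = (0.735, 0.893)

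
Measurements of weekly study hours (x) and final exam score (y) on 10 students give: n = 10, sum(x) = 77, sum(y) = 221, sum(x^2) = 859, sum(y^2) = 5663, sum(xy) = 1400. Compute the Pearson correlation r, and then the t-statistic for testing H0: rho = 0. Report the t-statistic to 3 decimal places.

Numerator: nΣxy − (Σx)(Σy) = 10·1400 − (77)(221) = -3017
Denominator: √[(nΣx²−(Σx)²)(nΣy²−(Σy)²)]
  nΣx²−(Σx)² = 10·859 − 5929 = 2661;  nΣy²−(Σy)² = 10·5663 − 48841 = 7789
  √(2661·7789) = √20726529 = 4552.6398
r = -3017 / 4552.6398 = -0.6627
t = r·√(n−2)/√(1−r²) = -0.6627·√8 / √(1−0.439171) = -1.874399 / 0.748885 = -2.503

-2.503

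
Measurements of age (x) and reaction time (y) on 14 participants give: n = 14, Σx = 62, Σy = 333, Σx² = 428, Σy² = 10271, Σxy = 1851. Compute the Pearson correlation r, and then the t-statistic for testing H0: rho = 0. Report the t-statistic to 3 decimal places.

2.785

S_xy = nΣxy − ΣxΣy = 14·1851 − 62·333 = 25914 − 20646 = 5268
S_xx = nΣx² − (Σx)² = 14·428 − 62² = 5992 − 3844 = 2148
S_yy = nΣy² − (Σy)² = 14·10271 − 333² = 143794 − 110889 = 32905
r = S_xy / √(S_xx·S_yy) = 5268 / √(2148·32905) = 5268 / √70679940 = 5268 / 8407.1363 = 0.6266
t = r·√(n−2)/√(1−r²) = 0.6266·√12 / √(1−0.392628) = 2.170606 / 0.779341 = 2.785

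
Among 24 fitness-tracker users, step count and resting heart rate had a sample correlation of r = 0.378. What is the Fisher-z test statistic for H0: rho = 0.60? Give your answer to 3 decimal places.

-1.354

Fisher z: atanh(0.378) = 0.397724, atanh(0.60) = 0.693147
z = (z_r − z_0)·√(n−3) = (0.397724 − 0.693147)·√21 = -0.295423 · 4.582576 = -1.354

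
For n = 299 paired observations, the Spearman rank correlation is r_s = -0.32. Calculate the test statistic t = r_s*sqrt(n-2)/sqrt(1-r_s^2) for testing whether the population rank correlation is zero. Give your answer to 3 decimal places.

-5.821

1 − r_s² = 1 − 0.1024 = 0.8976;  √(1−r_s²) = 0.947418
√(n−2) = √297 = 17.233688
t = r_s·√(n−2)/√(1−r_s²) = -0.32 · 17.233688 / 0.947418 = -5.821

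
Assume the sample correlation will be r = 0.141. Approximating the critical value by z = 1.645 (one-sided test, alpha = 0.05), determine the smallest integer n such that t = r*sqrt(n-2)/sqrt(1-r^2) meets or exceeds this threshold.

r√(n−2)/√(1−r²) ≥ 1.645  ⇔  n−2 ≥ (1.645)²·(1−r²)/r²
(1−r²)/r² = (1−0.019881)/0.019881 = 49.2993
n ≥ 2 + 2.706025·49.2993 = 2 + 133.4051 = 135.4051
⌈135.4051⌉ = 136

136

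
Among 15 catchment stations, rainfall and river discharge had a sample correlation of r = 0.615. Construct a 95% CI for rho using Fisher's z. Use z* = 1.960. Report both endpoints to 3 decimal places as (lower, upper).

(0.150, 0.857)

z_r = atanh(0.615) = 0.716923;  SE = 1/√(n−3) = 1/√12 = 0.288675
z-limits: 0.716923 ± 1.960·0.288675 = 0.716923 ± 0.565803 = [0.151120, 1.282726]
ρ-limits: (tanh 0.151120, tanh 1.282726) = (0.150, 0.857)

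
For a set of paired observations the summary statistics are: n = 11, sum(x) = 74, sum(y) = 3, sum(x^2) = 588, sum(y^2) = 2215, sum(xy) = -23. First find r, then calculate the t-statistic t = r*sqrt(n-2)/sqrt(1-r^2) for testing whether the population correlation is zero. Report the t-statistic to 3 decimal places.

-0.291

S_xy = nΣxy − ΣxΣy = 11·(-23) − 74·3 = -253 − 222 = -475
S_xx = nΣx² − (Σx)² = 11·588 − 74² = 6468 − 5476 = 992
S_yy = nΣy² − (Σy)² = 11·2215 − 3² = 24365 − 9 = 24356
r = S_xy / √(S_xx·S_yy) = -475 / √(992·24356) = -475 / √24161152 = -475 / 4915.3995 = -0.0966
t = r·√(n−2)/√(1−r²) = -0.0966·√9 / √(1−0.009332) = -0.289800 / 0.995323 = -0.291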